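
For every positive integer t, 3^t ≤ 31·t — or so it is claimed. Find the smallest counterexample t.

t = 5

We need the least positive integer t for which 3^t > 31·t.
For t = 1, 2, 3, 4 the conclusion holds.
t = 5: 3^t = 243 and 31·t = 155, so 243 > 155.
So t = 5 is the smallest counterexample.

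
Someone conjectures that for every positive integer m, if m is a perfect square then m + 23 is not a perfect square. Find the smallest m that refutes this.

We need the least positive integer m for which m is a perfect square but m + 23 is a perfect square.
The first 10 eligible values, up to m = 100, all satisfy the conclusion.
m = 121: 121 = 11² and 121 + 23 = 144 = 12².
Thus m = 121 disproves the claim, and no smaller m works.

m = 121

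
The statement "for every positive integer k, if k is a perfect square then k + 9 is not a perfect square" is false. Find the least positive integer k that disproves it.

We need the least positive integer k for which k is a perfect square but k + 9 is a perfect square.
For k = 1, 4, 9 the conclusion holds.
k = 16: 16 = 4² and 16 + 9 = 25 = 5².

k = 16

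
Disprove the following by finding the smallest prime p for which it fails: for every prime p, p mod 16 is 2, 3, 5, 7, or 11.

Check each prime p in order until the claim fails.
The first 5 eligible values, up to p = 11, all satisfy the conclusion.
p = 13: 13 mod 16 = 13 — not in {2, 3, 5, 7, 11}.

p = 13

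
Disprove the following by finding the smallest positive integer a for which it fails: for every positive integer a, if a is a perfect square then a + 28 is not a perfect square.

a = 36

We need the least positive integer a for which a is a perfect square but a + 28 is a perfect square.
For a = 1, 4, 9, 16, 25 the conclusion holds.
a = 36: 36 = 6² and 36 + 28 = 64 = 8².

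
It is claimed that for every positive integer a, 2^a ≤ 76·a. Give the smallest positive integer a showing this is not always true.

For a = 1, 2, 3, 4, 5, 6, 7, 8, 9 the conclusion holds.
a = 10: 2^a = 1024 and 76·a = 760, so 1024 > 760.

a = 10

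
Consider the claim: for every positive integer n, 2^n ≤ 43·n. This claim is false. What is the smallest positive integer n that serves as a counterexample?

n = 9

n = 1: 2^n = 2 and 43·n = 43, so 2 ≤ 43.
n = 2: 2^n = 4 and 43·n = 86, so 4 ≤ 86.
n = 3: 2^n = 8 and 43·n = 129, so 8 ≤ 129.
n = 4: 2^n = 16 and 43·n = 172, so 16 ≤ 172.
n = 5: 2^n = 32 and 43·n = 215, so 32 ≤ 215.
n = 6: 2^n = 64 and 43·n = 258, so 64 ≤ 258.
n = 7: 2^n = 128 and 43·n = 301, so 128 ≤ 301.
n = 8: 2^n = 256 and 43·n = 344, so 256 ≤ 344.
n = 9: 2^n = 512 and 43·n = 387, so 512 > 387.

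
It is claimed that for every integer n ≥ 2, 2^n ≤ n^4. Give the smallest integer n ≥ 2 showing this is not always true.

Check each integer n ≥ 2 in order until 2^n > n^4.
For n = 2, 3, 4, 5, …, 14, 15, 16 the conclusion holds.
n = 17: 2^n = 131072 and n^4 = 83521, so 131072 > 83521.

n = 17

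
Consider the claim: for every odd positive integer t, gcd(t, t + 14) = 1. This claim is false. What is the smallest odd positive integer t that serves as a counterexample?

We need the least odd positive integer t for which gcd(t, t + 14) > 1.
For t = 1, 3, 5 the conclusion holds.
t = 7: gcd(7, 21) = 7.

t = 7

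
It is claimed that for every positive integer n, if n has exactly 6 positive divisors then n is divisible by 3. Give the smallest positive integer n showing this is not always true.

n = 20

For n = 12, 18 the conclusion holds.
n = 20: τ(20) = 6; 20 mod 3 = 2.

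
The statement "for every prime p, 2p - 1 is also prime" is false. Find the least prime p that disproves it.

Check each prime p in order until 2p - 1 is not prime.
p = 2: 2p - 1 = 3, prime.
p = 3: 2p - 1 = 5, prime.
p = 5: 2p - 1 = 9 = 3 × 3, not prime.
Thus p = 5 disproves the claim, and no smaller p works.

p = 5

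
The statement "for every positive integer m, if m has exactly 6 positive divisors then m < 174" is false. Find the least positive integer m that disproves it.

m = 175

A counterexample is any positive integer m such that m has exactly 6 positive divisors but the claim fails; we check each in order.
The first 25 eligible values, up to m = 172, all satisfy the conclusion.
m = 175: τ(175) = 6; 175 ≥ 174.
Hence m = 175 is a counterexample.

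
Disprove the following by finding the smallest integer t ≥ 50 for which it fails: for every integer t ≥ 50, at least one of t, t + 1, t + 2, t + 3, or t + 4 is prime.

We need the least integer t ≥ 50 for which t, t + 1, t + 2, t + 3, t + 4 are all composite.
t = 50: 53 is prime.
t = 51: 53 is prime.
t = 52: 53 is prime.
t = 53: 53 is prime.
t = 54: 54 = 2 × 27; 55 = 5 × 11; 56 = 2 × 28; 57 = 3 × 19; 58 = 2 × 29 — all composite.

t = 54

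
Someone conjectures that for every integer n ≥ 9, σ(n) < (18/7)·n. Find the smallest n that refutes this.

Check each integer n ≥ 9 in order until the claim fails.
The first 39 eligible values, up to n = 47, all satisfy the conclusion.
n = 48: σ(48) = 124; 124 ≥ 864/7.

n = 48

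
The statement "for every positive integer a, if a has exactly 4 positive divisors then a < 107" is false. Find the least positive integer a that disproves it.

a = 111

We need the least positive integer a for which a has exactly 4 positive divisors but the claim fails.
For a = 6, 8, 10, 14, …, 94, 95, 106 the conclusion holds.
a = 111: τ(111) = 4; 111 ≥ 107.
Hence a = 111 is a counterexample.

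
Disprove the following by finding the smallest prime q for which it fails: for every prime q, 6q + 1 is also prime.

For q = 2, 3, 5, 7, 11, 13, 17 the conclusion holds.
q = 19: 6q + 1 = 115 = 5 × 23, not prime.

q = 19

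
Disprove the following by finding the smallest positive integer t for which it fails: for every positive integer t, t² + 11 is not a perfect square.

A counterexample is any positive integer t such that t² + 11 is a perfect square; we check each in order.
The first 4 eligible values, up to t = 4, all satisfy the conclusion.
t = 5: 5² + 11 = 36 = 6², a perfect square.
Hence t = 5 is a counterexample.

t = 5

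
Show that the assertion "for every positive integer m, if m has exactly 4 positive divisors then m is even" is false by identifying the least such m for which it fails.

A counterexample is any positive integer m such that m has exactly 4 positive divisors but m is odd; we check each in order.
For m = 6, 8, 10, 14 the conclusion holds.
m = 15: divisors of 15: 1, 3, 5, 15; 15 is odd.

m = 15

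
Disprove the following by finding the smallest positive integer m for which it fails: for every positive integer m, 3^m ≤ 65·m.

m = 6

We need the least positive integer m for which 3^m > 65·m.
m = 1: 3^m = 3 and 65·m = 65, so 3 ≤ 65.
m = 2: 3^m = 9 and 65·m = 130, so 9 ≤ 130.
m = 3: 3^m = 27 and 65·m = 195, so 27 ≤ 195.
m = 4: 3^m = 81 and 65·m = 260, so 81 ≤ 260.
m = 5: 3^m = 243 and 65·m = 325, so 243 ≤ 325.
m = 6: 3^m = 729 and 65·m = 390, so 729 > 390.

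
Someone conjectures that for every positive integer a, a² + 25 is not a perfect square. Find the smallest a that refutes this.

The first 11 eligible values, up to a = 11, all satisfy the conclusion.
a = 12: 12² + 25 = 169 = 13², a perfect square.

a = 12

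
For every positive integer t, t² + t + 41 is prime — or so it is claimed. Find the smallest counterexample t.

t = 40

For t = 1, 2, 3, 4, …, 37, 38, 39 the conclusion holds.
t = 40: t² + t + 41 = 1681 = 41 × 41, composite.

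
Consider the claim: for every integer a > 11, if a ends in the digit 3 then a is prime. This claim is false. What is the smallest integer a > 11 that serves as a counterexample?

A counterexample is any integer a > 11 such that a ends in the digit 3 but a is not prime; we check each in order.
a = 13: 13 ends in 3 and is prime.
a = 23: 23 ends in 3 and is prime.
a = 33: 33 ends in 3; 33 = 3 × 11, composite.

a = 33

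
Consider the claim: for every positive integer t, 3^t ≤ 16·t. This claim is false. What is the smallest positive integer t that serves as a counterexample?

Check each positive integer t in order until 3^t > 16·t.
For t = 1, 2, 3 the conclusion holds.
t = 4: 3^t = 81 and 16·t = 64, so 81 > 64.
Thus t = 4 disproves the claim, and no smaller t works.

t = 4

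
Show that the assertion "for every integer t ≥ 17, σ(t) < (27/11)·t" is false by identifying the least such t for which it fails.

For t = 17, 18, 19, 20, 21, 22, 23 the conclusion holds.
t = 24: σ(24) = 60; 60 ≥ 648/11.
Hence t = 24 is a counterexample.

t = 24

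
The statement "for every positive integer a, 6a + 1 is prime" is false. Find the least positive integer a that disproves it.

a = 4

We need the least positive integer a for which 6a + 1 is not prime.
a = 1: 6a + 1 = 7, prime.
a = 2: 6a + 1 = 13, prime.
a = 3: 6a + 1 = 19, prime.
a = 4: 6a + 1 = 25 = 5 × 5, composite.
Hence a = 4 is a counterexample.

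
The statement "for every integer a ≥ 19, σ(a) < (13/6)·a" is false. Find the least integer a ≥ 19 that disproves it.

Check each integer a ≥ 19 in order until the claim fails.
The first 5 eligible values, up to a = 23, all satisfy the conclusion.
a = 24: σ(24) = 60; 60 ≥ 52.
Hence a = 24 is a counterexample.

a = 24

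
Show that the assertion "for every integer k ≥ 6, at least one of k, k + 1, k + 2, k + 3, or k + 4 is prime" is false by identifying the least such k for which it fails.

Check each integer k ≥ 6 in order until k, k + 1, k + 2, k + 3, k + 4 are all composite.
The first 18 eligible values, up to k = 23, all satisfy the conclusion.
k = 24: 24 = 2 × 12; 25 = 5 × 5; 26 = 2 × 13; 27 = 3 × 9; 28 = 2 × 14 — all composite.

k = 24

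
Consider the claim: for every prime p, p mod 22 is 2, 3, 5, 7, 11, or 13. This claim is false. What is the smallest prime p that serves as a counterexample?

p = 17

We need the least prime p for which the claim fails.
For p = 2, 3, 5, 7, 11, 13 the conclusion holds.
p = 17: 17 mod 22 = 17 — not in {2, 3, 5, 7, 11, 13}.
So p = 17 is the smallest counterexample.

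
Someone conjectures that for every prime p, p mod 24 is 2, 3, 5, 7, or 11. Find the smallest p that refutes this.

p = 13

We need the least prime p for which the claim fails.
p = 2: 2 mod 24 = 2.
p = 3: 3 mod 24 = 3.
p = 5: 5 mod 24 = 5.
p = 7: 7 mod 24 = 7.
p = 11: 11 mod 24 = 11.
p = 13: 13 mod 24 = 13 — not in {2, 3, 5, 7, 11}.
So p = 13 is the smallest counterexample.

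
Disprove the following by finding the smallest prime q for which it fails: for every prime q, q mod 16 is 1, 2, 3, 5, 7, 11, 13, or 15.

A counterexample is any prime q such that the claim fails; we check each in order.
For q = 2, 3, 5, 7, …, 29, 31, 37 the conclusion holds.
q = 41: 41 mod 16 = 9 — not in {1, 2, 3, 5, 7, 11, 13, 15}.

q = 41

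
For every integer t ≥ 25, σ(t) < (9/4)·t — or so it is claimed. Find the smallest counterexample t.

We need the least integer t ≥ 25 for which the claim fails.
t = 25: σ(25) = 31; 31 < 225/4.
t = 26: σ(26) = 42; 42 < 117/2.
t = 27: σ(27) = 40; 40 < 243/4.
t = 28: σ(28) = 56; 56 < 63.
t = 29: σ(29) = 30; 30 < 261/4.
t = 30: σ(30) = 72; 72 ≥ 135/2.

t = 30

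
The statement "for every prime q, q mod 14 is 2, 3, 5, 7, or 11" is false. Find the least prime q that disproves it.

Check each prime q in order until the claim fails.
For q = 2, 3, 5, 7, 11 the conclusion holds.
q = 13: 13 mod 14 = 13 — not in {2, 3, 5, 7, 11}.

q = 13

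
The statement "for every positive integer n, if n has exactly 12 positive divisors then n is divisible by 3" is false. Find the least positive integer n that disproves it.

n = 140

Check each positive integer n in order until n has exactly 12 positive divisors but n is not divisible by 3.
The first 8 eligible values, up to n = 132, all satisfy the conclusion.
n = 140: τ(140) = 12; 140 mod 3 = 2.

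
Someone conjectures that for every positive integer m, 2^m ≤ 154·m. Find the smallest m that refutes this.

m = 11

A counterexample is any positive integer m such that 2^m > 154·m; we check each in order.
For m = 1, 2, 3, 4, 5, 6, 7, 8, 9, 10 the conclusion holds.
m = 11: 2^m = 2048 and 154·m = 1694, so 2048 > 1694.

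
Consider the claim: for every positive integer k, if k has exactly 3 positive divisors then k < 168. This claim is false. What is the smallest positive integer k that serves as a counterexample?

k = 169

Check each positive integer k in order until k has exactly 3 positive divisors but the claim fails.
k = 4: τ(4) = 3; 4 < 168.
k = 9: τ(9) = 3; 9 < 168.
k = 25: τ(25) = 3; 25 < 168.
k = 49: τ(49) = 3; 49 < 168.
k = 121: τ(121) = 3; 121 < 168.
k = 169: τ(169) = 3; 169 ≥ 168.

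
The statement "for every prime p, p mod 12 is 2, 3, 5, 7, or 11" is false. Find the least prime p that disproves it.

p = 13

A counterexample is any prime p such that the claim fails; we check each in order.
The first 5 eligible values, up to p = 11, all satisfy the conclusion.
p = 13: 13 mod 12 = 1 — not in {2, 3, 5, 7, 11}.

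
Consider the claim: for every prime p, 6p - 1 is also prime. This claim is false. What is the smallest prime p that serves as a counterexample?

For p = 2, 3, 5, 7 the conclusion holds.
p = 11: 6p - 1 = 65 = 5 × 13, not prime.

p = 11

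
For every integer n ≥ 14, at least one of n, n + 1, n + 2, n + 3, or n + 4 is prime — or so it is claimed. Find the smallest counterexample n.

n = 24

For n = 14, 15, 16, 17, 18, 19, 20, 21, 22, 23 the conclusion holds.
n = 24: 24 = 2 × 12; 25 = 5 × 5; 26 = 2 × 13; 27 = 3 × 9; 28 = 2 × 14 — all composite.
Thus n = 24 disproves the claim, and no smaller n works.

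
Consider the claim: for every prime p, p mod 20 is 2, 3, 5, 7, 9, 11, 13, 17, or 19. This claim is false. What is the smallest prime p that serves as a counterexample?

p = 41

For p = 2, 3, 5, 7, …, 29, 31, 37 the conclusion holds.
p = 41: 41 mod 20 = 1 — not in {2, 3, 5, 7, 9, 11, 13, 17, 19}.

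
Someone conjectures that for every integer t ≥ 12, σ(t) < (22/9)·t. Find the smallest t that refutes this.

t = 24

For t = 12, 13, 14, 15, …, 21, 22, 23 the conclusion holds.
t = 24: σ(24) = 60; 60 ≥ 176/3.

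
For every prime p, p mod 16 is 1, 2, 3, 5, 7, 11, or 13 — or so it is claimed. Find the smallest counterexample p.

p = 31

A counterexample is any prime p such that the claim fails; we check each in order.
For p = 2, 3, 5, 7, 11, 13, 17, 19, 23, 29 the conclusion holds.
p = 31: 31 mod 16 = 15 — not in {1, 2, 3, 5, 7, 11, 13}.
So p = 31 is the smallest counterexample.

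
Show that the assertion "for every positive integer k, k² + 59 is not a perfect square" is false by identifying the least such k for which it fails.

k = 29

A counterexample is any positive integer k such that k² + 59 is a perfect square; we check each in order.
The first 28 eligible values, up to k = 28, all satisfy the conclusion.
k = 29: 29² + 59 = 900 = 30², a perfect square.
Hence k = 29 is a counterexample.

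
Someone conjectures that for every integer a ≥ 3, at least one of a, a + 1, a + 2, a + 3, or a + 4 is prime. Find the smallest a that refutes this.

a = 24

We need the least integer a ≥ 3 for which a, a + 1, a + 2, a + 3, a + 4 are all composite.
For a = 3, 4, 5, 6, …, 21, 22, 23 the conclusion holds.
a = 24: 24 = 2 × 12; 25 = 5 × 5; 26 = 2 × 13; 27 = 3 × 9; 28 = 2 × 14 — all composite.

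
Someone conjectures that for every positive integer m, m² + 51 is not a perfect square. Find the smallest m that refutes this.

m = 7

Check each positive integer m in order until m² + 51 is a perfect square.
For m = 1, 2, 3, 4, 5, 6 the conclusion holds.
m = 7: 7² + 51 = 100 = 10², a perfect square.
So m = 7 is the smallest counterexample.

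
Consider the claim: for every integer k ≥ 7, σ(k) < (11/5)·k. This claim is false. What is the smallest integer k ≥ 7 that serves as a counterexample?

k = 12

Check each integer k ≥ 7 in order until the claim fails.
For k = 7, 8, 9, 10, 11 the conclusion holds.
k = 12: σ(12) = 28; 28 ≥ 132/5.
Hence k = 12 is a counterexample.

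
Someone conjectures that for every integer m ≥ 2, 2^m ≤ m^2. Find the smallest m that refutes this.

We need the least integer m ≥ 2 for which 2^m > m^2.
m = 2: 2^m = 4 and m^2 = 4, so 4 ≤ 4.
m = 3: 2^m = 8 and m^2 = 9, so 8 ≤ 9.
m = 4: 2^m = 16 and m^2 = 16, so 16 ≤ 16.
m = 5: 2^m = 32 and m^2 = 25, so 32 > 25.

m = 5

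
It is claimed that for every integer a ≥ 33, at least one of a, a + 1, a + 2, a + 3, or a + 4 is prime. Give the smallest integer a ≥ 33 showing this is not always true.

The first 15 eligible values, up to a = 47, all satisfy the conclusion.
a = 48: 48 = 2 × 24; 49 = 7 × 7; 50 = 2 × 25; 51 = 3 × 17; 52 = 2 × 26 — all composite.

a = 48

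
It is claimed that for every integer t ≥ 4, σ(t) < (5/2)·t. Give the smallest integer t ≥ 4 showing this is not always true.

t = 24

A counterexample is any integer t ≥ 4 such that the claim fails; we check each in order.
The first 20 eligible values, up to t = 23, all satisfy the conclusion.
t = 24: σ(24) = 60; 60 ≥ 60.
So t = 24 is the smallest counterexample.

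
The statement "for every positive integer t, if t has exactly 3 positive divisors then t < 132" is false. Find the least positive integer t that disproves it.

Check each positive integer t in order until t has exactly 3 positive divisors but the claim fails.
t = 4: τ(4) = 3; 4 < 132.
t = 9: τ(9) = 3; 9 < 132.
t = 25: τ(25) = 3; 25 < 132.
t = 49: τ(49) = 3; 49 < 132.
t = 121: τ(121) = 3; 121 < 132.
t = 169: τ(169) = 3; 169 ≥ 132.

t = 169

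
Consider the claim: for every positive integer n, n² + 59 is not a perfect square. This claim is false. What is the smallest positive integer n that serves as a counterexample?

A counterexample is any positive integer n such that n² + 59 is a perfect square; we check each in order.
For n = 1, 2, 3, 4, …, 26, 27, 28 the conclusion holds.
n = 29: 29² + 59 = 900 = 30², a perfect square.

n = 29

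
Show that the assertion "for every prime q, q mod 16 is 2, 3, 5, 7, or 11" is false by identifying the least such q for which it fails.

For q = 2, 3, 5, 7, 11 the conclusion holds.
q = 13: 13 mod 16 = 13 — not in {2, 3, 5, 7, 11}.
So q = 13 is the smallest counterexample.

q = 13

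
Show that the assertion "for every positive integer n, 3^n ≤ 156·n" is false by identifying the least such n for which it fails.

n = 7

n = 1: 3^n = 3 and 156·n = 156, so 3 ≤ 156.
n = 2: 3^n = 9 and 156·n = 312, so 9 ≤ 312.
n = 3: 3^n = 27 and 156·n = 468, so 27 ≤ 468.
n = 4: 3^n = 81 and 156·n = 624, so 81 ≤ 624.
n = 5: 3^n = 243 and 156·n = 780, so 243 ≤ 780.
n = 6: 3^n = 729 and 156·n = 936, so 729 ≤ 936.
n = 7: 3^n = 2187 and 156·n = 1092, so 2187 > 1092.
Hence n = 7 is a counterexample.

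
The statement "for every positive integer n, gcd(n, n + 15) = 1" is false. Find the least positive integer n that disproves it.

n = 3

We need the least positive integer n for which gcd(n, n + 15) > 1.
For n = 1, 2 the conclusion holds.
n = 3: gcd(3, 18) = 3.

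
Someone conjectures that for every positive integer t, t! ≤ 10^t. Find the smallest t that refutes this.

For t = 1, 2, 3, 4, …, 22, 23, 24 the conclusion holds.
t = 25: t! = 15511210043330985984000000 and 10^t = 10000000000000000000000000, so 15511210043330985984000000 > 10000000000000000000000000.

t = 25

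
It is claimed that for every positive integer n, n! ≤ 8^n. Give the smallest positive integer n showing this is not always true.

n = 20

Check each positive integer n in order until n! > 8^n.
For n = 1, 2, 3, 4, …, 17, 18, 19 the conclusion holds.
n = 20: n! = 2432902008176640000 and 8^n = 1152921504606846976, so 2432902008176640000 > 1152921504606846976.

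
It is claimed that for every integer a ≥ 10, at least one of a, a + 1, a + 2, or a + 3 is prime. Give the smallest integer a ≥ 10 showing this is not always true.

The first 14 eligible values, up to a = 23, all satisfy the conclusion.
a = 24: 24 = 2 × 12; 25 = 5 × 5; 26 = 2 × 13; 27 = 3 × 9 — all composite.

a = 24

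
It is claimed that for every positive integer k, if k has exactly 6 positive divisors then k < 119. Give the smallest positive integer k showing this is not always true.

k = 124

A counterexample is any positive integer k such that k has exactly 6 positive divisors but the claim fails; we check each in order.
For k = 12, 18, 20, 28, …, 99, 116, 117 the conclusion holds.
k = 124: τ(124) = 6; 124 ≥ 119.
Hence k = 124 is a counterexample.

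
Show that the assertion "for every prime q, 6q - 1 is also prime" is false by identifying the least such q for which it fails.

We need the least prime q for which 6q - 1 is not prime.
The first 4 eligible values, up to q = 7, all satisfy the conclusion.
q = 11: 6q - 1 = 65 = 5 × 13, not prime.

q = 11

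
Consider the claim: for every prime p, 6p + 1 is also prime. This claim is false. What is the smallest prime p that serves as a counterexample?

p = 2: 6p + 1 = 13, prime.
p = 3: 6p + 1 = 19, prime.
p = 5: 6p + 1 = 31, prime.
p = 7: 6p + 1 = 43, prime.
p = 11: 6p + 1 = 67, prime.
p = 13: 6p + 1 = 79, prime.
p = 17: 6p + 1 = 103, prime.
p = 19: 6p + 1 = 115 = 5 × 23, not prime.
So p = 19 is the smallest counterexample.

p = 19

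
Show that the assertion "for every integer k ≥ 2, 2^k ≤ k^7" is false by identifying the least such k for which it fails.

k = 37

We need the least integer k ≥ 2 for which 2^k > k^7.
For k = 2, 3, 4, 5, …, 34, 35, 36 the conclusion holds.
k = 37: 2^k = 137438953472 and k^7 = 94931877133, so 137438953472 > 94931877133.
Thus k = 37 disproves the claim, and no smaller k works.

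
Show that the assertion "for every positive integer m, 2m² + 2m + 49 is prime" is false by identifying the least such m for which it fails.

m = 6

A counterexample is any positive integer m such that 2m² + 2m + 49 is not prime; we check each in order.
The first 5 eligible values, up to m = 5, all satisfy the conclusion.
m = 6: 2m² + 2m + 49 = 133 = 7 × 19, composite.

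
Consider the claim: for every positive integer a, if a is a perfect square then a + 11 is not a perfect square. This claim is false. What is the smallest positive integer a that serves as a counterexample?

A counterexample is any positive integer a such that a is a perfect square but a + 11 is a perfect square; we check each in order.
a = 1: 1 + 11 = 12, not a perfect square.
a = 4: 4 + 11 = 15, not a perfect square.
a = 9: 9 + 11 = 20, not a perfect square.
a = 16: 16 + 11 = 27, not a perfect square.
a = 25: 25 = 5² and 25 + 11 = 36 = 6².

a = 25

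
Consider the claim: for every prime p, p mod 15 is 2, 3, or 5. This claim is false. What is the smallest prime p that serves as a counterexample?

We need the least prime p for which the claim fails.
For p = 2, 3, 5 the conclusion holds.
p = 7: 7 mod 15 = 7 — not in {2, 3, 5}.
So p = 7 is the smallest counterexample.

p = 7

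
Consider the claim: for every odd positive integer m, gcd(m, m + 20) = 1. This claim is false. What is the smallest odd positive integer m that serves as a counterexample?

m = 5

We need the least odd positive integer m for which gcd(m, m + 20) > 1.
m = 1: gcd(1, 21) = 1.
m = 3: gcd(3, 23) = 1.
m = 5: gcd(5, 25) = 5.
Thus m = 5 disproves the claim, and no smaller m works.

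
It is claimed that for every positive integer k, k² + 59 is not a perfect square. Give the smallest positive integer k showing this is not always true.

Check each positive integer k in order until k² + 59 is a perfect square.
For k = 1, 2, 3, 4, …, 26, 27, 28 the conclusion holds.
k = 29: 29² + 59 = 900 = 30², a perfect square.
Thus k = 29 disproves the claim, and no smaller k works.

k = 29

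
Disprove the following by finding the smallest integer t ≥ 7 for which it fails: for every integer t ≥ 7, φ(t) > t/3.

t = 12

Check each integer t ≥ 7 in order until the claim fails.
t = 7: φ(7) = 6 and 7/3 = 7/3, so φ(7) > 7/3.
t = 8: φ(8) = 4 and 8/3 = 8/3, so φ(8) > 8/3.
t = 9: φ(9) = 6 and 9/3 = 3, so φ(9) > 9/3.
t = 10: φ(10) = 4 and 10/3 = 10/3, so φ(10) > 10/3.
t = 11: φ(11) = 10 and 11/3 = 11/3, so φ(11) > 11/3.
t = 12: φ(12) = 4 and 12/3 = 4, so φ(12) ≤ 12/3.
So t = 12 is the smallest counterexample.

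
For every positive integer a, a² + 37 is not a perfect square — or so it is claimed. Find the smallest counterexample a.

Check each positive integer a in order until a² + 37 is a perfect square.
For a = 1, 2, 3, 4, …, 15, 16, 17 the conclusion holds.
a = 18: 18² + 37 = 361 = 19², a perfect square.
Hence a = 18 is a counterexample.

a = 18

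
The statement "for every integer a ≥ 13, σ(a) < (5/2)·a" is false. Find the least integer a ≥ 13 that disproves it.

a = 24

We need the least integer a ≥ 13 for which the claim fails.
The first 11 eligible values, up to a = 23, all satisfy the conclusion.
a = 24: σ(24) = 60; 60 ≥ 60.
So a = 24 is the smallest counterexample.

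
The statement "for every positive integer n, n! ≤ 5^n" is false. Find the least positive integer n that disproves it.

n = 12

Check each positive integer n in order until n! > 5^n.
For n = 1, 2, 3, 4, …, 9, 10, 11 the conclusion holds.
n = 12: n! = 479001600 and 5^n = 244140625, so 479001600 > 244140625.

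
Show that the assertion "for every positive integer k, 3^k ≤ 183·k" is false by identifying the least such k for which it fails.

The first 6 eligible values, up to k = 6, all satisfy the conclusion.
k = 7: 3^k = 2187 and 183·k = 1281, so 2187 > 1281.

k = 7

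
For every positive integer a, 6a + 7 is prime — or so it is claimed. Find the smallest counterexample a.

A counterexample is any positive integer a such that 6a + 7 is not prime; we check each in order.
For a = 1, 2 the conclusion holds.
a = 3: 6a + 7 = 25 = 5 × 5, composite.

a = 3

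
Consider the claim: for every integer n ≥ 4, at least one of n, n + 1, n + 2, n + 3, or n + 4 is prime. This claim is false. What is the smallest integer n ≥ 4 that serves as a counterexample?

The first 20 eligible values, up to n = 23, all satisfy the conclusion.
n = 24: 24 = 2 × 12; 25 = 5 × 5; 26 = 2 × 13; 27 = 3 × 9; 28 = 2 × 14 — all composite.
So n = 24 is the smallest counterexample.

n = 24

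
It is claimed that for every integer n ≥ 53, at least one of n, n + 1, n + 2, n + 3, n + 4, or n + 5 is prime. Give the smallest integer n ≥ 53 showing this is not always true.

n = 90

Check each integer n ≥ 53 in order until n, n + 1, n + 2, n + 3, n + 4, n + 5 are all composite.
For n = 53, 54, 55, 56, …, 87, 88, 89 the conclusion holds.
n = 90: 90 = 2 × 45; 91 = 7 × 13; 92 = 2 × 46; 93 = 3 × 31; 94 = 2 × 47; 95 = 5 × 19 — all composite.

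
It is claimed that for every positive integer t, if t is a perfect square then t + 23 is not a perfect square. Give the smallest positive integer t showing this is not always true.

Check each positive integer t in order until t is a perfect square but t + 23 is a perfect square.
The first 10 eligible values, up to t = 100, all satisfy the conclusion.
t = 121: 121 = 11² and 121 + 23 = 144 = 12².
Thus t = 121 disproves the claim, and no smaller t works.

t = 121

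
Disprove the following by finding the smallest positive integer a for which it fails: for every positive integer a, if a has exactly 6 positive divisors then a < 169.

We need the least positive integer a for which a has exactly 6 positive divisors but the claim fails.
The first 23 eligible values, up to a = 164, all satisfy the conclusion.
a = 171: τ(171) = 6; 171 ≥ 169.
Thus a = 171 disproves the claim, and no smaller a works.

a = 171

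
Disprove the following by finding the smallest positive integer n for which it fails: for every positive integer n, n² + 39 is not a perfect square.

n = 5

The first 4 eligible values, up to n = 4, all satisfy the conclusion.
n = 5: 5² + 39 = 64 = 8², a perfect square.
Hence n = 5 is a counterexample.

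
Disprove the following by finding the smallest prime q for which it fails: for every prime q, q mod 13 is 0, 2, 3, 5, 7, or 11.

q = 17

For q = 2, 3, 5, 7, 11, 13 the conclusion holds.
q = 17: 17 mod 13 = 4 — not in {0, 2, 3, 5, 7, 11}.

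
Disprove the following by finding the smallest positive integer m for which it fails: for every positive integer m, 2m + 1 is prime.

Check each positive integer m in order until 2m + 1 is not prime.
m = 1: 2m + 1 = 3, prime.
m = 2: 2m + 1 = 5, prime.
m = 3: 2m + 1 = 7, prime.
m = 4: 2m + 1 = 9 = 3 × 3, composite.
Hence m = 4 is a counterexample.

m = 4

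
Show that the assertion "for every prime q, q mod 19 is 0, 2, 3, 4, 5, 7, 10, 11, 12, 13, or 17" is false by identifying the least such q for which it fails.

q = 37

Check each prime q in order until the claim fails.
For q = 2, 3, 5, 7, …, 23, 29, 31 the conclusion holds.
q = 37: 37 mod 19 = 18 — not in {0, 2, 3, 4, 5, 7, 10, 11, 12, 13, 17}.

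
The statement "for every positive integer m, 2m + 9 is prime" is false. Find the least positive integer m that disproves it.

We need the least positive integer m for which 2m + 9 is not prime.
For m = 1, 2 the conclusion holds.
m = 3: 2m + 9 = 15 = 3 × 5, composite.

m = 3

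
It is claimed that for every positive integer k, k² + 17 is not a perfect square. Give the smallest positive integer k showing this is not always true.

k = 8

A counterexample is any positive integer k such that k² + 17 is a perfect square; we check each in order.
The first 7 eligible values, up to k = 7, all satisfy the conclusion.
k = 8: 8² + 17 = 81 = 9², a perfect square.
Hence k = 8 is a counterexample.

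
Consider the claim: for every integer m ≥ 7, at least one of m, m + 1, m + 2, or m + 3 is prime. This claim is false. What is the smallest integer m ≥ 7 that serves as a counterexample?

m = 24

For m = 7, 8, 9, 10, …, 21, 22, 23 the conclusion holds.
m = 24: 24 = 2 × 12; 25 = 5 × 5; 26 = 2 × 13; 27 = 3 × 9 — all composite.
So m = 24 is the smallest counterexample.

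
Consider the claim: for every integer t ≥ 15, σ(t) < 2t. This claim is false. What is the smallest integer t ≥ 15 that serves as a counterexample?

t = 18

Check each integer t ≥ 15 in order until the claim fails.
t = 15: σ(15) = 24; 24 < 30.
t = 16: σ(16) = 31; 31 < 32.
t = 17: σ(17) = 18; 18 < 34.
t = 18: σ(18) = 39; 39 ≥ 36.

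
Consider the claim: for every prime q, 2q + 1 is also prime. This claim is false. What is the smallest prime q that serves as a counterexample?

Check each prime q in order until 2q + 1 is not prime.
For q = 2, 3, 5 the conclusion holds.
q = 7: 2q + 1 = 15 = 3 × 5, not prime.

q = 7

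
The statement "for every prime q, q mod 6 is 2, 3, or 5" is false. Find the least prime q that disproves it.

q = 7

Check each prime q in order until the claim fails.
q = 2: 2 mod 6 = 2.
q = 3: 3 mod 6 = 3.
q = 5: 5 mod 6 = 5.
q = 7: 7 mod 6 = 1 — not in {2, 3, 5}.
Thus q = 7 disproves the claim, and no smaller q works.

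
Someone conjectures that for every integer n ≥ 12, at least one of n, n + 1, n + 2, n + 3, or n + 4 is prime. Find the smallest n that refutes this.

We need the least integer n ≥ 12 for which n, n + 1, n + 2, n + 3, n + 4 are all composite.
The first 12 eligible values, up to n = 23, all satisfy the conclusion.
n = 24: 24 = 2 × 12; 25 = 5 × 5; 26 = 2 × 13; 27 = 3 × 9; 28 = 2 × 14 — all composite.

n = 24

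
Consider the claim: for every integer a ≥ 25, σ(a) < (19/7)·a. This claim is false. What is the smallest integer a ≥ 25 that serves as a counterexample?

A counterexample is any integer a ≥ 25 such that the claim fails; we check each in order.
The first 35 eligible values, up to a = 59, all satisfy the conclusion.
a = 60: σ(60) = 168; 168 ≥ 1140/7.

a = 60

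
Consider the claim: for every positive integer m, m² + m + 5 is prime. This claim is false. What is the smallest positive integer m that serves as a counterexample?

m = 4

A counterexample is any positive integer m such that m² + m + 5 is not prime; we check each in order.
For m = 1, 2, 3 the conclusion holds.
m = 4: m² + m + 5 = 25 = 5 × 5, composite.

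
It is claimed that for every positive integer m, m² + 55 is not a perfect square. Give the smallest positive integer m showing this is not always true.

m = 3

We need the least positive integer m for which m² + 55 is a perfect square.
m = 1: 1² + 55 = 56, not a perfect square.
m = 2: 2² + 55 = 59, not a perfect square.
m = 3: 3² + 55 = 64 = 8², a perfect square.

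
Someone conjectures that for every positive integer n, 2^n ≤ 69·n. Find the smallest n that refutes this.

n = 10

We need the least positive integer n for which 2^n > 69·n.
For n = 1, 2, 3, 4, 5, 6, 7, 8, 9 the conclusion holds.
n = 10: 2^n = 1024 and 69·n = 690, so 1024 > 690.
So n = 10 is the smallest counterexample.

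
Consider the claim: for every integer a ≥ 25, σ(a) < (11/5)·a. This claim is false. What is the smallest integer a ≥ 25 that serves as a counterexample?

a = 30

Check each integer a ≥ 25 in order until the claim fails.
a = 25: σ(25) = 31; 31 < 55.
a = 26: σ(26) = 42; 42 < 286/5.
a = 27: σ(27) = 40; 40 < 297/5.
a = 28: σ(28) = 56; 56 < 308/5.
a = 29: σ(29) = 30; 30 < 319/5.
a = 30: σ(30) = 72; 72 ≥ 66.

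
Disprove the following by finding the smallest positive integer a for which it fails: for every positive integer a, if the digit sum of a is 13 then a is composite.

a = 67

We need the least positive integer a for which the digit sum of a is 13 but a is prime.
a = 49: digit sum 13; 49 is composite.
a = 58: digit sum 13; 58 is composite.
a = 67: digit sum 13; 67 is prime, not composite.
Thus a = 67 disproves the claim, and no smaller a works.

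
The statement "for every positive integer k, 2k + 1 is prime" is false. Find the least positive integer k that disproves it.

k = 4

We need the least positive integer k for which 2k + 1 is not prime.
k = 1: 2k + 1 = 3, prime.
k = 2: 2k + 1 = 5, prime.
k = 3: 2k + 1 = 7, prime.
k = 4: 2k + 1 = 9 = 3 × 3, composite.
Thus k = 4 disproves the claim, and no smaller k works.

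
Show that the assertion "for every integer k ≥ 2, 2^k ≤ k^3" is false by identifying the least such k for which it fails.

k = 10

We need the least integer k ≥ 2 for which 2^k > k^3.
The first 8 eligible values, up to k = 9, all satisfy the conclusion.
k = 10: 2^k = 1024 and k^3 = 1000, so 1024 > 1000.
So k = 10 is the smallest counterexample.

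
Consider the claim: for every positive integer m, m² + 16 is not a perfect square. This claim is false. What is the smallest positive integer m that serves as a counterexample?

m = 3

m = 1: 1² + 16 = 17, not a perfect square.
m = 2: 2² + 16 = 20, not a perfect square.
m = 3: 3² + 16 = 25 = 5², a perfect square.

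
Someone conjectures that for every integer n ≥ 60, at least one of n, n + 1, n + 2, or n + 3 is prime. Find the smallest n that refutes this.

n = 62

For n = 60, 61 the conclusion holds.
n = 62: 62 = 2 × 31; 63 = 3 × 21; 64 = 2 × 32; 65 = 5 × 13 — all composite.
Hence n = 62 is a counterexample.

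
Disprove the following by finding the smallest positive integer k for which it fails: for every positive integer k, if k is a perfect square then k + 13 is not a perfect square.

k = 36

A counterexample is any positive integer k such that k is a perfect square but k + 13 is a perfect square; we check each in order.
For k = 1, 4, 9, 16, 25 the conclusion holds.
k = 36: 36 = 6² and 36 + 13 = 49 = 7².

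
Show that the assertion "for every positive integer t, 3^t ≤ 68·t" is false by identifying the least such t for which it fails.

t = 6

We need the least positive integer t for which 3^t > 68·t.
The first 5 eligible values, up to t = 5, all satisfy the conclusion.
t = 6: 3^t = 729 and 68·t = 408, so 729 > 408.
Thus t = 6 disproves the claim, and no smaller t works.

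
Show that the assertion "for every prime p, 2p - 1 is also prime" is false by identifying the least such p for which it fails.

p = 5

We need the least prime p for which 2p - 1 is not prime.
p = 2: 2p - 1 = 3, prime.
p = 3: 2p - 1 = 5, prime.
p = 5: 2p - 1 = 9 = 3 × 3, not prime.
Thus p = 5 disproves the claim, and no smaller p works.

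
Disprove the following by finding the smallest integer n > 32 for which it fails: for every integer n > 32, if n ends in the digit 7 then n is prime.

n = 57

A counterexample is any integer n > 32 such that n ends in the digit 7 but n is not prime; we check each in order.
For n = 37, 47 the conclusion holds.
n = 57: 57 ends in 7; 57 = 3 × 19, composite.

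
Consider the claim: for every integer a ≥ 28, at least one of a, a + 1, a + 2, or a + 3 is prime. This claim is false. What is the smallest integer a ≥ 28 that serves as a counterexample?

a = 32

The first 4 eligible values, up to a = 31, all satisfy the conclusion.
a = 32: 32 = 2 × 16; 33 = 3 × 11; 34 = 2 × 17; 35 = 5 × 7 — all composite.
Thus a = 32 disproves the claim, and no smaller a works.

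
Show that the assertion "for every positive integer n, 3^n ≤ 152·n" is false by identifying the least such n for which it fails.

Check each positive integer n in order until 3^n > 152·n.
The first 6 eligible values, up to n = 6, all satisfy the conclusion.
n = 7: 3^n = 2187 and 152·n = 1064, so 2187 > 1064.
Thus n = 7 disproves the claim, and no smaller n works.

n = 7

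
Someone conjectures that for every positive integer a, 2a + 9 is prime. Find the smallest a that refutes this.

For a = 1, 2 the conclusion holds.
a = 3: 2a + 9 = 15 = 3 × 5, composite.

a = 3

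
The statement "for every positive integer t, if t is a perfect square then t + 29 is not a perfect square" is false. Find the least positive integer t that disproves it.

t = 196

For t = 1, 4, 9, 16, …, 121, 144, 169 the conclusion holds.
t = 196: 196 = 14² and 196 + 29 = 225 = 15².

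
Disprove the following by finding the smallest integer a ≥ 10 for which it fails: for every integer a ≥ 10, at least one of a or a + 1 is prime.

A counterexample is any integer a ≥ 10 such that a, a + 1 are both composite; we check each in order.
For a = 10, 11, 12, 13 the conclusion holds.
a = 14: 14 = 2 × 7; 15 = 3 × 5 — both composite.

a = 14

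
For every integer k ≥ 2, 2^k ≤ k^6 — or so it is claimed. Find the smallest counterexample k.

A counterexample is any integer k ≥ 2 such that 2^k > k^6; we check each in order.
For k = 2, 3, 4, 5, …, 27, 28, 29 the conclusion holds.
k = 30: 2^k = 1073741824 and k^6 = 729000000, so 1073741824 > 729000000.
Hence k = 30 is a counterexample.

k = 30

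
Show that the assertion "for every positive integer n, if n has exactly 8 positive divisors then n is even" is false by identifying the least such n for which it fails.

For n = 24, 30, 40, 42, …, 88, 102, 104 the conclusion holds.
n = 105: divisors of 105: 1, 3, 5, 7, 15, 21, 35, 105; 105 is odd.
Hence n = 105 is a counterexample.

n = 105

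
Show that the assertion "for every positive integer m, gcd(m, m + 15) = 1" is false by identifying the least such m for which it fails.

m = 3

A counterexample is any positive integer m such that gcd(m, m + 15) > 1; we check each in order.
m = 1: gcd(1, 16) = 1.
m = 2: gcd(2, 17) = 1.
m = 3: gcd(3, 18) = 3.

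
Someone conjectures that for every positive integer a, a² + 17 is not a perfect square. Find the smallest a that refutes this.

A counterexample is any positive integer a such that a² + 17 is a perfect square; we check each in order.
a = 1: 1² + 17 = 18, not a perfect square.
a = 2: 2² + 17 = 21, not a perfect square.
a = 3: 3² + 17 = 26, not a perfect square.
a = 4: 4² + 17 = 33, not a perfect square.
a = 5: 5² + 17 = 42, not a perfect square.
a = 6: 6² + 17 = 53, not a perfect square.
a = 7: 7² + 17 = 66, not a perfect square.
a = 8: 8² + 17 = 81 = 9², a perfect square.
Hence a = 8 is a counterexample.

a = 8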